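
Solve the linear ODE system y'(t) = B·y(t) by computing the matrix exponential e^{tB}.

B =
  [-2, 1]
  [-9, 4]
e^{tB} =
  [-3*t*exp(t) + exp(t), t*exp(t)]
  [-9*t*exp(t), 3*t*exp(t) + exp(t)]

Strategy: write B = P · J · P⁻¹ where J is a Jordan canonical form, so e^{tB} = P · e^{tJ} · P⁻¹, and e^{tJ} can be computed block-by-block.

B has Jordan form
J =
  [1, 1]
  [0, 1]
(up to reordering of blocks).

Per-block formulas:
  For a 2×2 Jordan block J_2(1): exp(t · J_2(1)) = e^(1t)·(I + t·N), where N is the 2×2 nilpotent shift.

After assembling e^{tJ} and conjugating by P, we get:

e^{tB} =
  [-3*t*exp(t) + exp(t), t*exp(t)]
  [-9*t*exp(t), 3*t*exp(t) + exp(t)]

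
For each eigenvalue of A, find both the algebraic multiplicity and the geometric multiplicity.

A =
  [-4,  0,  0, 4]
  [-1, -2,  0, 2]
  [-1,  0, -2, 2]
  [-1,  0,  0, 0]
λ = -2: alg = 4, geom = 3

Step 1 — factor the characteristic polynomial to read off the algebraic multiplicities:
  χ_A(x) = (x + 2)^4

Step 2 — compute geometric multiplicities via the rank-nullity identity g(λ) = n − rank(A − λI):
  rank(A − (-2)·I) = 1, so dim ker(A − (-2)·I) = n − 1 = 3

Summary:
  λ = -2: algebraic multiplicity = 4, geometric multiplicity = 3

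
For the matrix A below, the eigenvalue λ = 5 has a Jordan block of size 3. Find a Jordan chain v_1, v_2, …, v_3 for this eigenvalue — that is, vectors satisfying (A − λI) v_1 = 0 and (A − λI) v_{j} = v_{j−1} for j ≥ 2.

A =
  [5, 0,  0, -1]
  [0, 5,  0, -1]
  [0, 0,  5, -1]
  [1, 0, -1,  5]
A Jordan chain for λ = 5 of length 3:
v_1 = (-1, -1, -1, 0)ᵀ
v_2 = (0, 0, 0, 1)ᵀ
v_3 = (1, 0, 0, 0)ᵀ

Let N = A − (5)·I. We want v_3 with N^3 v_3 = 0 but N^2 v_3 ≠ 0; then v_{j-1} := N · v_j for j = 3, …, 2.

Pick v_3 = (1, 0, 0, 0)ᵀ.
Then v_2 = N · v_3 = (0, 0, 0, 1)ᵀ.
Then v_1 = N · v_2 = (-1, -1, -1, 0)ᵀ.

Sanity check: (A − (5)·I) v_1 = (0, 0, 0, 0)ᵀ = 0. ✓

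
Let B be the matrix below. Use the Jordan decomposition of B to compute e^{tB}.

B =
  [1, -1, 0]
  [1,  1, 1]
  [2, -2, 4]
e^{tB} =
  [-t*exp(2*t) + exp(2*t), t^2*exp(2*t) - t*exp(2*t), -t^2*exp(2*t)/2]
  [t*exp(2*t), -t^2*exp(2*t) - t*exp(2*t) + exp(2*t), t^2*exp(2*t)/2 + t*exp(2*t)]
  [2*t*exp(2*t), -2*t^2*exp(2*t) - 2*t*exp(2*t), t^2*exp(2*t) + 2*t*exp(2*t) + exp(2*t)]

Strategy: write B = P · J · P⁻¹ where J is a Jordan canonical form, so e^{tB} = P · e^{tJ} · P⁻¹, and e^{tJ} can be computed block-by-block.

B has Jordan form
J =
  [2, 1, 0]
  [0, 2, 1]
  [0, 0, 2]
(up to reordering of blocks).

Per-block formulas:
  For a 3×3 Jordan block J_3(2): exp(t · J_3(2)) = e^(2t)·(I + t·N + (t^2/2)·N^2), where N is the 3×3 nilpotent shift.

After assembling e^{tJ} and conjugating by P, we get:

e^{tB} =
  [-t*exp(2*t) + exp(2*t), t^2*exp(2*t) - t*exp(2*t), -t^2*exp(2*t)/2]
  [t*exp(2*t), -t^2*exp(2*t) - t*exp(2*t) + exp(2*t), t^2*exp(2*t)/2 + t*exp(2*t)]
  [2*t*exp(2*t), -2*t^2*exp(2*t) - 2*t*exp(2*t), t^2*exp(2*t) + 2*t*exp(2*t) + exp(2*t)]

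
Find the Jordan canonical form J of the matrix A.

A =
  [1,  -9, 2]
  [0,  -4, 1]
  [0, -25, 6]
J_3(1)

The characteristic polynomial is
  det(x·I − A) = x^3 - 3*x^2 + 3*x - 1 = (x - 1)^3

Eigenvalues and multiplicities (the geometric multiplicity of λ is n − rank(A − λI), which equals the number of Jordan blocks for λ):
  λ = 1: algebraic multiplicity = 3, geometric multiplicity = 1

Determining the block sizes for each eigenvalue:
  λ = 1: one block (gm = 1), so the single block has size am = 3 → block sizes [3]

Assembling the blocks gives a Jordan form
J =
  [1, 1, 0]
  [0, 1, 1]
  [0, 0, 1]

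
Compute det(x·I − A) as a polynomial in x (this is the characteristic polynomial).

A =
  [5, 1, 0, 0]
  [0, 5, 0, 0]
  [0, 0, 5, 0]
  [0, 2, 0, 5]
x^4 - 20*x^3 + 150*x^2 - 500*x + 625

Expanding det(x·I − A) (e.g. by cofactor expansion or by noting that A is similar to its Jordan form J, which has the same characteristic polynomial as A) gives
  χ_A(x) = x^4 - 20*x^3 + 150*x^2 - 500*x + 625
which factors as (x - 5)^4. The eigenvalues (with algebraic multiplicities) are λ = 5 with multiplicity 4.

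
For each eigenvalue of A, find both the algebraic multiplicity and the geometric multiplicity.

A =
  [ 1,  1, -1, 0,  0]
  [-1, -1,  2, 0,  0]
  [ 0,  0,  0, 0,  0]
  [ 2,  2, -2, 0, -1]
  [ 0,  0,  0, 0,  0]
λ = 0: alg = 5, geom = 2

Step 1 — factor the characteristic polynomial to read off the algebraic multiplicities:
  χ_A(x) = x^5

Step 2 — compute geometric multiplicities via the rank-nullity identity g(λ) = n − rank(A − λI):
  rank(A − (0)·I) = 3, so dim ker(A − (0)·I) = n − 3 = 2

Summary:
  λ = 0: algebraic multiplicity = 5, geometric multiplicity = 2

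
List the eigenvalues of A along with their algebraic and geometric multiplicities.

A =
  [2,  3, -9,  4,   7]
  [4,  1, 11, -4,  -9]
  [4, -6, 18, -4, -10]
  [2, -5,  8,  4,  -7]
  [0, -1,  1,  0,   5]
λ = 6: alg = 5, geom = 3

Step 1 — factor the characteristic polynomial to read off the algebraic multiplicities:
  χ_A(x) = (x - 6)^5

Step 2 — compute geometric multiplicities via the rank-nullity identity g(λ) = n − rank(A − λI):
  rank(A − (6)·I) = 2, so dim ker(A − (6)·I) = n − 2 = 3

Summary:
  λ = 6: algebraic multiplicity = 5, geometric multiplicity = 3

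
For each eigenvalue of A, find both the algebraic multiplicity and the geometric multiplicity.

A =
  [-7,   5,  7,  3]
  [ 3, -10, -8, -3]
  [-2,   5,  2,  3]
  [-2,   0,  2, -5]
λ = -5: alg = 4, geom = 2

Step 1 — factor the characteristic polynomial to read off the algebraic multiplicities:
  χ_A(x) = (x + 5)^4

Step 2 — compute geometric multiplicities via the rank-nullity identity g(λ) = n − rank(A − λI):
  rank(A − (-5)·I) = 2, so dim ker(A − (-5)·I) = n − 2 = 2

Summary:
  λ = -5: algebraic multiplicity = 4, geometric multiplicity = 2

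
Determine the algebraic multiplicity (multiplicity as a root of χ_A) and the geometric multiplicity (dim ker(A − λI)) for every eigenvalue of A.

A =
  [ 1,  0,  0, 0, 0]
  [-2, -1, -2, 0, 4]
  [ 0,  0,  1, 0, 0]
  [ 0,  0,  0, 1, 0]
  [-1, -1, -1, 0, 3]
λ = 1: alg = 5, geom = 4

Step 1 — factor the characteristic polynomial to read off the algebraic multiplicities:
  χ_A(x) = (x - 1)^5

Step 2 — compute geometric multiplicities via the rank-nullity identity g(λ) = n − rank(A − λI):
  rank(A − (1)·I) = 1, so dim ker(A − (1)·I) = n − 1 = 4

Summary:
  λ = 1: algebraic multiplicity = 5, geometric multiplicity = 4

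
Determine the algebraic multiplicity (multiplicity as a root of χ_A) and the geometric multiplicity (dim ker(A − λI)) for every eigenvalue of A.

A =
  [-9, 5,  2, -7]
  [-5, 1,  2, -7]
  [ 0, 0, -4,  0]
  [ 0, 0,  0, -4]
λ = -4: alg = 4, geom = 3

Step 1 — factor the characteristic polynomial to read off the algebraic multiplicities:
  χ_A(x) = (x + 4)^4

Step 2 — compute geometric multiplicities via the rank-nullity identity g(λ) = n − rank(A − λI):
  rank(A − (-4)·I) = 1, so dim ker(A − (-4)·I) = n − 1 = 3

Summary:
  λ = -4: algebraic multiplicity = 4, geometric multiplicity = 3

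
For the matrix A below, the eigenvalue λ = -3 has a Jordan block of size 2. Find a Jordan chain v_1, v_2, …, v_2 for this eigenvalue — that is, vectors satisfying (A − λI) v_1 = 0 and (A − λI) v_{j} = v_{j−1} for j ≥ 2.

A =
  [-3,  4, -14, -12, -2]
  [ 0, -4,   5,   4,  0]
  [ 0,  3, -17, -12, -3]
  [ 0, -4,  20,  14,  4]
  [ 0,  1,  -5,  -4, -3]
A Jordan chain for λ = -3 of length 2:
v_1 = (4, -1, 3, -4, 1)ᵀ
v_2 = (0, 1, 0, 0, 0)ᵀ

Let N = A − (-3)·I. We want v_2 with N^2 v_2 = 0 but N^1 v_2 ≠ 0; then v_{j-1} := N · v_j for j = 2, …, 2.

Pick v_2 = (0, 1, 0, 0, 0)ᵀ.
Then v_1 = N · v_2 = (4, -1, 3, -4, 1)ᵀ.

Sanity check: (A − (-3)·I) v_1 = (0, 0, 0, 0, 0)ᵀ = 0. ✓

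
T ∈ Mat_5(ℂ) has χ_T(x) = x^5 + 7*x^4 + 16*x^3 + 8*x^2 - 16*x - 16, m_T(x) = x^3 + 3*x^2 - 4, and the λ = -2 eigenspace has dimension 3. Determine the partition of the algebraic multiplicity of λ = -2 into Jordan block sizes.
Block sizes for λ = -2: [2, 1, 1]

Step 1 — from the characteristic polynomial, algebraic multiplicity of λ = -2 is 4. From dim ker(T − (-2)·I) = 3, there are exactly 3 Jordan blocks for λ = -2.
Step 2 — from the minimal polynomial, the factor (x + 2)^2 tells us the largest block for λ = -2 has size 2.
Step 3 — with total size 4, 3 blocks, and largest block 2, the block sizes (in nonincreasing order) are [2, 1, 1].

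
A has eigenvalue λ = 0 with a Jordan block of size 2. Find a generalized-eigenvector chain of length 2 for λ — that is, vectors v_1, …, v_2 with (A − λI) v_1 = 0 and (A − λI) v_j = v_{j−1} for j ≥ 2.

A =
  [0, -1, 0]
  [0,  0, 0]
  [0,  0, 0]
A Jordan chain for λ = 0 of length 2:
v_1 = (-1, 0, 0)ᵀ
v_2 = (0, 1, 0)ᵀ

Let N = A − (0)·I. We want v_2 with N^2 v_2 = 0 but N^1 v_2 ≠ 0; then v_{j-1} := N · v_j for j = 2, …, 2.

Pick v_2 = (0, 1, 0)ᵀ.
Then v_1 = N · v_2 = (-1, 0, 0)ᵀ.

Sanity check: (A − (0)·I) v_1 = (0, 0, 0)ᵀ = 0. ✓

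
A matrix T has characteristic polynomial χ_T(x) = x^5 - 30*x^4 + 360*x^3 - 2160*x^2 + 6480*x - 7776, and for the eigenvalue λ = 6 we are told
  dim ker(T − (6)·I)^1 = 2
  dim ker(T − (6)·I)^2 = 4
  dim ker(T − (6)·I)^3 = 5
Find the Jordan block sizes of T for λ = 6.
Block sizes for λ = 6: [3, 2]

From the dimensions of kernels of powers, the number of Jordan blocks of size at least j is d_j − d_{j−1} where d_j = dim ker(N^j) (with d_0 = 0). Computing the differences gives [2, 2, 1].
The number of blocks of size exactly k is (#blocks of size ≥ k) − (#blocks of size ≥ k + 1), so the partition is: 1 block(s) of size 2, 1 block(s) of size 3.
In nonincreasing order the block sizes are [3, 2].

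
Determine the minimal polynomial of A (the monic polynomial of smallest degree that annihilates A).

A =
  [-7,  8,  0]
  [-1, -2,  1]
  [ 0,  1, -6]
x^3 + 15*x^2 + 75*x + 125

The characteristic polynomial is χ_A(x) = (x + 5)^3, so the eigenvalues are known. The minimal polynomial is
  m_A(x) = Π_λ (x − λ)^{k_λ}
where k_λ is the size of the *largest* Jordan block for λ (equivalently, the smallest k with (A − λI)^k v = 0 for every generalised eigenvector v of λ).

  λ = -5: largest Jordan block has size 3, contributing (x + 5)^3

So m_A(x) = (x + 5)^3 = x^3 + 15*x^2 + 75*x + 125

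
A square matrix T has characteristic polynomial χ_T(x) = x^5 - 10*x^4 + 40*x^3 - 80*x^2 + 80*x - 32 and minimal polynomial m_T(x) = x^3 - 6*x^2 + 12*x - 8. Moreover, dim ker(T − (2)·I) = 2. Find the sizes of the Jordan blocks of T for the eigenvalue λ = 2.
Block sizes for λ = 2: [3, 2]

Step 1 — from the characteristic polynomial, algebraic multiplicity of λ = 2 is 5. From dim ker(T − (2)·I) = 2, there are exactly 2 Jordan blocks for λ = 2.
Step 2 — from the minimal polynomial, the factor (x − 2)^3 tells us the largest block for λ = 2 has size 3.
Step 3 — with total size 5, 2 blocks, and largest block 3, the block sizes (in nonincreasing order) are [3, 2].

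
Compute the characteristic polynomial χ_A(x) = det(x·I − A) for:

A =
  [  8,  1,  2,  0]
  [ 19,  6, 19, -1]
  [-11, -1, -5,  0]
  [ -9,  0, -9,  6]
x^4 - 15*x^3 + 54*x^2 + 108*x - 648

Expanding det(x·I − A) (e.g. by cofactor expansion or by noting that A is similar to its Jordan form J, which has the same characteristic polynomial as A) gives
  χ_A(x) = x^4 - 15*x^3 + 54*x^2 + 108*x - 648
which factors as (x - 6)^3*(x + 3). The eigenvalues (with algebraic multiplicities) are λ = -3 with multiplicity 1, λ = 6 with multiplicity 3.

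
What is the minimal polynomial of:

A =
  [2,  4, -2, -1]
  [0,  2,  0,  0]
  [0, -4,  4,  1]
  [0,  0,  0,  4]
x^3 - 10*x^2 + 32*x - 32

The characteristic polynomial is χ_A(x) = (x - 4)^2*(x - 2)^2, so the eigenvalues are known. The minimal polynomial is
  m_A(x) = Π_λ (x − λ)^{k_λ}
where k_λ is the size of the *largest* Jordan block for λ (equivalently, the smallest k with (A − λI)^k v = 0 for every generalised eigenvector v of λ).

  λ = 2: largest Jordan block has size 1, contributing (x − 2)
  λ = 4: largest Jordan block has size 2, contributing (x − 4)^2

So m_A(x) = (x - 4)^2*(x - 2) = x^3 - 10*x^2 + 32*x - 32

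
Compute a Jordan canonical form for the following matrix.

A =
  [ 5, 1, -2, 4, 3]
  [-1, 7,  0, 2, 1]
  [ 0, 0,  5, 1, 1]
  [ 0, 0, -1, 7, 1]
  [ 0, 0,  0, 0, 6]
J_2(6) ⊕ J_2(6) ⊕ J_1(6)

The characteristic polynomial is
  det(x·I − A) = x^5 - 30*x^4 + 360*x^3 - 2160*x^2 + 6480*x - 7776 = (x - 6)^5

Eigenvalues and multiplicities (the geometric multiplicity of λ is n − rank(A − λI), which equals the number of Jordan blocks for λ):
  λ = 6: algebraic multiplicity = 5, geometric multiplicity = 3

Determining the block sizes for each eigenvalue:
  λ = 6: with am = 5 and gm = 3, the partition is not yet determined (e.g. several partitions of 5 into 3 parts exist). Let N = A − (6)·I. Computing rank(N^1) = 2, rank(N^2) = 0; the number of blocks of size ≥ j is rank(N^{j−1}) − rank(N^j), giving [3, 2]. So we have 2 block(s) of size 2, 1 block(s) of size 1 → block sizes [2, 2, 1]

Assembling the blocks gives a Jordan form
J =
  [6, 1, 0, 0, 0]
  [0, 6, 0, 0, 0]
  [0, 0, 6, 1, 0]
  [0, 0, 0, 6, 0]
  [0, 0, 0, 0, 6]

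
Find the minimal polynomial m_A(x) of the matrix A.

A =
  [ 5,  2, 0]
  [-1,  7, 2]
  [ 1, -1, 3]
x^3 - 15*x^2 + 75*x - 125

The characteristic polynomial is χ_A(x) = (x - 5)^3, so the eigenvalues are known. The minimal polynomial is
  m_A(x) = Π_λ (x − λ)^{k_λ}
where k_λ is the size of the *largest* Jordan block for λ (equivalently, the smallest k with (A − λI)^k v = 0 for every generalised eigenvector v of λ).

  λ = 5: largest Jordan block has size 3, contributing (x − 5)^3

So m_A(x) = (x - 5)^3 = x^3 - 15*x^2 + 75*x - 125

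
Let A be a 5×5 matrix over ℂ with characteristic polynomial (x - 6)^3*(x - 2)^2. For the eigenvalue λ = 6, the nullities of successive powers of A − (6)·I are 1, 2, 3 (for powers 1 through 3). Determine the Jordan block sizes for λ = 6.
Block sizes for λ = 6: [3]

From the dimensions of kernels of powers, the number of Jordan blocks of size at least j is d_j − d_{j−1} where d_j = dim ker(N^j) (with d_0 = 0). Computing the differences gives [1, 1, 1].
The number of blocks of size exactly k is (#blocks of size ≥ k) − (#blocks of size ≥ k + 1), so the partition is: 1 block(s) of size 3.
In nonincreasing order the block sizes are [3].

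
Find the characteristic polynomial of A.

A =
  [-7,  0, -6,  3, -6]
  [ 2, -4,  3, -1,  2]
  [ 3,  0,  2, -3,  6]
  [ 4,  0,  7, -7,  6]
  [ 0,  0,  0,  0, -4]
x^5 + 20*x^4 + 160*x^3 + 640*x^2 + 1280*x + 1024

Expanding det(x·I − A) (e.g. by cofactor expansion or by noting that A is similar to its Jordan form J, which has the same characteristic polynomial as A) gives
  χ_A(x) = x^5 + 20*x^4 + 160*x^3 + 640*x^2 + 1280*x + 1024
which factors as (x + 4)^5. The eigenvalues (with algebraic multiplicities) are λ = -4 with multiplicity 5.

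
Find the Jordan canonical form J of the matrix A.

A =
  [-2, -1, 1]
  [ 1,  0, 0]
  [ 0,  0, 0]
J_2(-1) ⊕ J_1(0)

The characteristic polynomial is
  det(x·I − A) = x^3 + 2*x^2 + x = x*(x + 1)^2

Eigenvalues and multiplicities (the geometric multiplicity of λ is n − rank(A − λI), which equals the number of Jordan blocks for λ):
  λ = -1: algebraic multiplicity = 2, geometric multiplicity = 1
  λ = 0: algebraic multiplicity = 1, geometric multiplicity = 1

Determining the block sizes for each eigenvalue:
  λ = -1: one block (gm = 1), so the single block has size am = 2 → block sizes [2]
  λ = 0: one block (gm = 1), so the single block has size am = 1 → block sizes [1]

Assembling the blocks gives a Jordan form
J =
  [-1,  1, 0]
  [ 0, -1, 0]
  [ 0,  0, 0]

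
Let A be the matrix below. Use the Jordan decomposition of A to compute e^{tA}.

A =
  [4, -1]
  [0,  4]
e^{tA} =
  [exp(4*t), -t*exp(4*t)]
  [0, exp(4*t)]

Strategy: write A = P · J · P⁻¹ where J is a Jordan canonical form, so e^{tA} = P · e^{tJ} · P⁻¹, and e^{tJ} can be computed block-by-block.

A has Jordan form
J =
  [4, 1]
  [0, 4]
(up to reordering of blocks).

Per-block formulas:
  For a 2×2 Jordan block J_2(4): exp(t · J_2(4)) = e^(4t)·(I + t·N), where N is the 2×2 nilpotent shift.

After assembling e^{tJ} and conjugating by P, we get:

e^{tA} =
  [exp(4*t), -t*exp(4*t)]
  [0, exp(4*t)]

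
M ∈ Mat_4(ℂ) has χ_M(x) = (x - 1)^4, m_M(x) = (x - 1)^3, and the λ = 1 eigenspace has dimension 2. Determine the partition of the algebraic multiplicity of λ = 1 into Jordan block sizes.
Block sizes for λ = 1: [3, 1]

Step 1 — from the characteristic polynomial, algebraic multiplicity of λ = 1 is 4. From dim ker(M − (1)·I) = 2, there are exactly 2 Jordan blocks for λ = 1.
Step 2 — from the minimal polynomial, the factor (x − 1)^3 tells us the largest block for λ = 1 has size 3.
Step 3 — with total size 4, 2 blocks, and largest block 3, the block sizes (in nonincreasing order) are [3, 1].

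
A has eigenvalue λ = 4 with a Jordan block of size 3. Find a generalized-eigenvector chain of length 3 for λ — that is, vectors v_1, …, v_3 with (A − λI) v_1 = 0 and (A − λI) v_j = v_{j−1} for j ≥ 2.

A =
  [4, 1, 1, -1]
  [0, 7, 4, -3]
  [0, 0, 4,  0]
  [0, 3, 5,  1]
A Jordan chain for λ = 4 of length 3:
v_1 = (-1, -3, 0, -3)ᵀ
v_2 = (1, 4, 0, 5)ᵀ
v_3 = (0, 0, 1, 0)ᵀ

Let N = A − (4)·I. We want v_3 with N^3 v_3 = 0 but N^2 v_3 ≠ 0; then v_{j-1} := N · v_j for j = 3, …, 2.

Pick v_3 = (0, 0, 1, 0)ᵀ.
Then v_2 = N · v_3 = (1, 4, 0, 5)ᵀ.
Then v_1 = N · v_2 = (-1, -3, 0, -3)ᵀ.

Sanity check: (A − (4)·I) v_1 = (0, 0, 0, 0)ᵀ = 0. ✓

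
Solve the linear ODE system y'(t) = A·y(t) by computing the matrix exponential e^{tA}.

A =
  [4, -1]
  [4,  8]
e^{tA} =
  [-2*t*exp(6*t) + exp(6*t), -t*exp(6*t)]
  [4*t*exp(6*t), 2*t*exp(6*t) + exp(6*t)]

Strategy: write A = P · J · P⁻¹ where J is a Jordan canonical form, so e^{tA} = P · e^{tJ} · P⁻¹, and e^{tJ} can be computed block-by-block.

A has Jordan form
J =
  [6, 1]
  [0, 6]
(up to reordering of blocks).

Per-block formulas:
  For a 2×2 Jordan block J_2(6): exp(t · J_2(6)) = e^(6t)·(I + t·N), where N is the 2×2 nilpotent shift.

After assembling e^{tJ} and conjugating by P, we get:

e^{tA} =
  [-2*t*exp(6*t) + exp(6*t), -t*exp(6*t)]
  [4*t*exp(6*t), 2*t*exp(6*t) + exp(6*t)]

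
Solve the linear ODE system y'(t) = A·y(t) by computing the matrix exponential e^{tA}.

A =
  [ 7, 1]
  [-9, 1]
e^{tA} =
  [3*t*exp(4*t) + exp(4*t), t*exp(4*t)]
  [-9*t*exp(4*t), -3*t*exp(4*t) + exp(4*t)]

Strategy: write A = P · J · P⁻¹ where J is a Jordan canonical form, so e^{tA} = P · e^{tJ} · P⁻¹, and e^{tJ} can be computed block-by-block.

A has Jordan form
J =
  [4, 1]
  [0, 4]
(up to reordering of blocks).

Per-block formulas:
  For a 2×2 Jordan block J_2(4): exp(t · J_2(4)) = e^(4t)·(I + t·N), where N is the 2×2 nilpotent shift.

After assembling e^{tJ} and conjugating by P, we get:

e^{tA} =
  [3*t*exp(4*t) + exp(4*t), t*exp(4*t)]
  [-9*t*exp(4*t), -3*t*exp(4*t) + exp(4*t)]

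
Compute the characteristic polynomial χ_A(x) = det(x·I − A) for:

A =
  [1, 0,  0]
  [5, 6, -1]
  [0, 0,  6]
x^3 - 13*x^2 + 48*x - 36

Expanding det(x·I − A) (e.g. by cofactor expansion or by noting that A is similar to its Jordan form J, which has the same characteristic polynomial as A) gives
  χ_A(x) = x^3 - 13*x^2 + 48*x - 36
which factors as (x - 6)^2*(x - 1). The eigenvalues (with algebraic multiplicities) are λ = 1 with multiplicity 1, λ = 6 with multiplicity 2.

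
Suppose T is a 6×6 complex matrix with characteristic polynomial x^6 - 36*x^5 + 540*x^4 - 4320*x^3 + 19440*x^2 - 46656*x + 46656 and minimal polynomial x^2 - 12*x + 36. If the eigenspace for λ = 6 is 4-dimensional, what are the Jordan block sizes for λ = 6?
Block sizes for λ = 6: [2, 2, 1, 1]

Step 1 — from the characteristic polynomial, algebraic multiplicity of λ = 6 is 6. From dim ker(T − (6)·I) = 4, there are exactly 4 Jordan blocks for λ = 6.
Step 2 — from the minimal polynomial, the factor (x − 6)^2 tells us the largest block for λ = 6 has size 2.
Step 3 — with total size 6, 4 blocks, and largest block 2, the block sizes (in nonincreasing order) are [2, 2, 1, 1].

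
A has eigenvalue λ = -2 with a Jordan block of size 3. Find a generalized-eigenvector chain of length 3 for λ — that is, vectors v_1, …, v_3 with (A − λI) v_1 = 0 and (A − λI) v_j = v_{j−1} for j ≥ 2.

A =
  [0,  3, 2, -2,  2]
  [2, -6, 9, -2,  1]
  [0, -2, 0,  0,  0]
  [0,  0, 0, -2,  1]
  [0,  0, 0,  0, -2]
A Jordan chain for λ = -2 of length 3:
v_1 = (10, -4, -4, 0, 0)ᵀ
v_2 = (2, 2, 0, 0, 0)ᵀ
v_3 = (1, 0, 0, 0, 0)ᵀ

Let N = A − (-2)·I. We want v_3 with N^3 v_3 = 0 but N^2 v_3 ≠ 0; then v_{j-1} := N · v_j for j = 3, …, 2.

Pick v_3 = (1, 0, 0, 0, 0)ᵀ.
Then v_2 = N · v_3 = (2, 2, 0, 0, 0)ᵀ.
Then v_1 = N · v_2 = (10, -4, -4, 0, 0)ᵀ.

Sanity check: (A − (-2)·I) v_1 = (0, 0, 0, 0, 0)ᵀ = 0. ✓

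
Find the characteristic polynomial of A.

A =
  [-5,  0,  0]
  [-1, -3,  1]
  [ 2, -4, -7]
x^3 + 15*x^2 + 75*x + 125

Expanding det(x·I − A) (e.g. by cofactor expansion or by noting that A is similar to its Jordan form J, which has the same characteristic polynomial as A) gives
  χ_A(x) = x^3 + 15*x^2 + 75*x + 125
which factors as (x + 5)^3. The eigenvalues (with algebraic multiplicities) are λ = -5 with multiplicity 3.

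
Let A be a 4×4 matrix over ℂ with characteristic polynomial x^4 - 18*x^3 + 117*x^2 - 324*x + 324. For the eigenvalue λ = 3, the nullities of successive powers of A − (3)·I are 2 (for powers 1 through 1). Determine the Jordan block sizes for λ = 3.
Block sizes for λ = 3: [1, 1]

From the dimensions of kernels of powers, the number of Jordan blocks of size at least j is d_j − d_{j−1} where d_j = dim ker(N^j) (with d_0 = 0). Computing the differences gives [2].
The number of blocks of size exactly k is (#blocks of size ≥ k) − (#blocks of size ≥ k + 1), so the partition is: 2 block(s) of size 1.
In nonincreasing order the block sizes are [1, 1].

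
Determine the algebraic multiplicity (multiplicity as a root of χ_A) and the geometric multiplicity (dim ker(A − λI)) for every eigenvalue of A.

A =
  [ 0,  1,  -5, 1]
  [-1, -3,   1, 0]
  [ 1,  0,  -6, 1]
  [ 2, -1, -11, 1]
λ = -2: alg = 4, geom = 2

Step 1 — factor the characteristic polynomial to read off the algebraic multiplicities:
  χ_A(x) = (x + 2)^4

Step 2 — compute geometric multiplicities via the rank-nullity identity g(λ) = n − rank(A − λI):
  rank(A − (-2)·I) = 2, so dim ker(A − (-2)·I) = n − 2 = 2

Summary:
  λ = -2: algebraic multiplicity = 4, geometric multiplicity = 2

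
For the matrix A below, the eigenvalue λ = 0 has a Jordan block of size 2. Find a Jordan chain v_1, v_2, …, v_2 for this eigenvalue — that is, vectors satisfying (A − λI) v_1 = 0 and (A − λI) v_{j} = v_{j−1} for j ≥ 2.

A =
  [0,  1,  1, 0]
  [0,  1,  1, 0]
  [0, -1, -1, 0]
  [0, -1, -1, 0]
A Jordan chain for λ = 0 of length 2:
v_1 = (1, 1, -1, -1)ᵀ
v_2 = (0, 1, 0, 0)ᵀ

Let N = A − (0)·I. We want v_2 with N^2 v_2 = 0 but N^1 v_2 ≠ 0; then v_{j-1} := N · v_j for j = 2, …, 2.

Pick v_2 = (0, 1, 0, 0)ᵀ.
Then v_1 = N · v_2 = (1, 1, -1, -1)ᵀ.

Sanity check: (A − (0)·I) v_1 = (0, 0, 0, 0)ᵀ = 0. ✓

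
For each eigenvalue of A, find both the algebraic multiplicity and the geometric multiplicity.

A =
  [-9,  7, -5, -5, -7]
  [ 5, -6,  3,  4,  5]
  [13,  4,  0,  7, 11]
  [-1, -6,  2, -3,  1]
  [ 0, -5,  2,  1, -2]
λ = -4: alg = 5, geom = 2

Step 1 — factor the characteristic polynomial to read off the algebraic multiplicities:
  χ_A(x) = (x + 4)^5

Step 2 — compute geometric multiplicities via the rank-nullity identity g(λ) = n − rank(A − λI):
  rank(A − (-4)·I) = 3, so dim ker(A − (-4)·I) = n − 3 = 2

Summary:
  λ = -4: algebraic multiplicity = 5, geometric multiplicity = 2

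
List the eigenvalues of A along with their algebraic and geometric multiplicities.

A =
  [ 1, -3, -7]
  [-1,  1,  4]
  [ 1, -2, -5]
λ = -1: alg = 3, geom = 1

Step 1 — factor the characteristic polynomial to read off the algebraic multiplicities:
  χ_A(x) = (x + 1)^3

Step 2 — compute geometric multiplicities via the rank-nullity identity g(λ) = n − rank(A − λI):
  rank(A − (-1)·I) = 2, so dim ker(A − (-1)·I) = n − 2 = 1

Summary:
  λ = -1: algebraic multiplicity = 3, geometric multiplicity = 1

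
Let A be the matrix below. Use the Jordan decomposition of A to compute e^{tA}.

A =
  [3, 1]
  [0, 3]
e^{tA} =
  [exp(3*t), t*exp(3*t)]
  [0, exp(3*t)]

Strategy: write A = P · J · P⁻¹ where J is a Jordan canonical form, so e^{tA} = P · e^{tJ} · P⁻¹, and e^{tJ} can be computed block-by-block.

A has Jordan form
J =
  [3, 1]
  [0, 3]
(up to reordering of blocks).

Per-block formulas:
  For a 2×2 Jordan block J_2(3): exp(t · J_2(3)) = e^(3t)·(I + t·N), where N is the 2×2 nilpotent shift.

After assembling e^{tJ} and conjugating by P, we get:

e^{tA} =
  [exp(3*t), t*exp(3*t)]
  [0, exp(3*t)]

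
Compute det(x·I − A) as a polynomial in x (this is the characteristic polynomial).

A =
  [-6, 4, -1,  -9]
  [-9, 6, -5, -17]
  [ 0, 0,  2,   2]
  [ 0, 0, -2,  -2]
x^4

Expanding det(x·I − A) (e.g. by cofactor expansion or by noting that A is similar to its Jordan form J, which has the same characteristic polynomial as A) gives
  χ_A(x) = x^4
which factors as x^4. The eigenvalues (with algebraic multiplicities) are λ = 0 with multiplicity 4.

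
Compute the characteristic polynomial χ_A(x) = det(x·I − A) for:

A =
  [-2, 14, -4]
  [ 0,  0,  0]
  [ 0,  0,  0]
x^3 + 2*x^2

Expanding det(x·I − A) (e.g. by cofactor expansion or by noting that A is similar to its Jordan form J, which has the same characteristic polynomial as A) gives
  χ_A(x) = x^3 + 2*x^2
which factors as x^2*(x + 2). The eigenvalues (with algebraic multiplicities) are λ = -2 with multiplicity 1, λ = 0 with multiplicity 2.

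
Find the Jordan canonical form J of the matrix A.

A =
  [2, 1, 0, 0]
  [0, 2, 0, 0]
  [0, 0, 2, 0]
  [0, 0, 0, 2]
J_2(2) ⊕ J_1(2) ⊕ J_1(2)

The characteristic polynomial is
  det(x·I − A) = x^4 - 8*x^3 + 24*x^2 - 32*x + 16 = (x - 2)^4

Eigenvalues and multiplicities (the geometric multiplicity of λ is n − rank(A − λI), which equals the number of Jordan blocks for λ):
  λ = 2: algebraic multiplicity = 4, geometric multiplicity = 3

Determining the block sizes for each eigenvalue:
  λ = 2: 3 blocks summing to 4 forces exactly one block of size 2 and the rest size 1 → block sizes [2, 1, 1]

Assembling the blocks gives a Jordan form
J =
  [2, 1, 0, 0]
  [0, 2, 0, 0]
  [0, 0, 2, 0]
  [0, 0, 0, 2]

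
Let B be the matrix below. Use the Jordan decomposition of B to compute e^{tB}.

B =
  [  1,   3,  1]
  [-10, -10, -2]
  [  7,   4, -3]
e^{tB} =
  [t^2*exp(-4*t) + 5*t*exp(-4*t) + exp(-4*t), t^2*exp(-4*t)/2 + 3*t*exp(-4*t), t*exp(-4*t)]
  [-2*t^2*exp(-4*t) - 10*t*exp(-4*t), -t^2*exp(-4*t) - 6*t*exp(-4*t) + exp(-4*t), -2*t*exp(-4*t)]
  [t^2*exp(-4*t) + 7*t*exp(-4*t), t^2*exp(-4*t)/2 + 4*t*exp(-4*t), t*exp(-4*t) + exp(-4*t)]

Strategy: write B = P · J · P⁻¹ where J is a Jordan canonical form, so e^{tB} = P · e^{tJ} · P⁻¹, and e^{tJ} can be computed block-by-block.

B has Jordan form
J =
  [-4,  1,  0]
  [ 0, -4,  1]
  [ 0,  0, -4]
(up to reordering of blocks).

Per-block formulas:
  For a 3×3 Jordan block J_3(-4): exp(t · J_3(-4)) = e^(-4t)·(I + t·N + (t^2/2)·N^2), where N is the 3×3 nilpotent shift.

After assembling e^{tJ} and conjugating by P, we get:

e^{tB} =
  [t^2*exp(-4*t) + 5*t*exp(-4*t) + exp(-4*t), t^2*exp(-4*t)/2 + 3*t*exp(-4*t), t*exp(-4*t)]
  [-2*t^2*exp(-4*t) - 10*t*exp(-4*t), -t^2*exp(-4*t) - 6*t*exp(-4*t) + exp(-4*t), -2*t*exp(-4*t)]
  [t^2*exp(-4*t) + 7*t*exp(-4*t), t^2*exp(-4*t)/2 + 4*t*exp(-4*t), t*exp(-4*t) + exp(-4*t)]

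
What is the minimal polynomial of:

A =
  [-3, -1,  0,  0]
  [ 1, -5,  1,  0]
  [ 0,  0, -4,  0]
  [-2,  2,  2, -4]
x^3 + 12*x^2 + 48*x + 64

The characteristic polynomial is χ_A(x) = (x + 4)^4, so the eigenvalues are known. The minimal polynomial is
  m_A(x) = Π_λ (x − λ)^{k_λ}
where k_λ is the size of the *largest* Jordan block for λ (equivalently, the smallest k with (A − λI)^k v = 0 for every generalised eigenvector v of λ).

  λ = -4: largest Jordan block has size 3, contributing (x + 4)^3

So m_A(x) = (x + 4)^3 = x^3 + 12*x^2 + 48*x + 64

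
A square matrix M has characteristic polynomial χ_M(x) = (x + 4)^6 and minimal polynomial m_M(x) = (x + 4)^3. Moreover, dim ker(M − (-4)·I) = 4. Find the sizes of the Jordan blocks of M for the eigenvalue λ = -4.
Block sizes for λ = -4: [3, 1, 1, 1]

Step 1 — from the characteristic polynomial, algebraic multiplicity of λ = -4 is 6. From dim ker(M − (-4)·I) = 4, there are exactly 4 Jordan blocks for λ = -4.
Step 2 — from the minimal polynomial, the factor (x + 4)^3 tells us the largest block for λ = -4 has size 3.
Step 3 — with total size 6, 4 blocks, and largest block 3, the block sizes (in nonincreasing order) are [3, 1, 1, 1].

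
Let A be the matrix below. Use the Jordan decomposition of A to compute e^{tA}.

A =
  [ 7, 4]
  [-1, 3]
e^{tA} =
  [2*t*exp(5*t) + exp(5*t), 4*t*exp(5*t)]
  [-t*exp(5*t), -2*t*exp(5*t) + exp(5*t)]

Strategy: write A = P · J · P⁻¹ where J is a Jordan canonical form, so e^{tA} = P · e^{tJ} · P⁻¹, and e^{tJ} can be computed block-by-block.

A has Jordan form
J =
  [5, 1]
  [0, 5]
(up to reordering of blocks).

Per-block formulas:
  For a 2×2 Jordan block J_2(5): exp(t · J_2(5)) = e^(5t)·(I + t·N), where N is the 2×2 nilpotent shift.

After assembling e^{tJ} and conjugating by P, we get:

e^{tA} =
  [2*t*exp(5*t) + exp(5*t), 4*t*exp(5*t)]
  [-t*exp(5*t), -2*t*exp(5*t) + exp(5*t)]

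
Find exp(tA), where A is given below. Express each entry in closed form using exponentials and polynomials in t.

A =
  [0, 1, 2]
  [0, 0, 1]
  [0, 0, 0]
e^{tA} =
  [1, t, t^2/2 + 2*t]
  [0, 1, t]
  [0, 0, 1]

Strategy: write A = P · J · P⁻¹ where J is a Jordan canonical form, so e^{tA} = P · e^{tJ} · P⁻¹, and e^{tJ} can be computed block-by-block.

A has Jordan form
J =
  [0, 1, 0]
  [0, 0, 1]
  [0, 0, 0]
(up to reordering of blocks).

Per-block formulas:
  For a 3×3 Jordan block J_3(0): exp(t · J_3(0)) = e^(0t)·(I + t·N + (t^2/2)·N^2), where N is the 3×3 nilpotent shift.

After assembling e^{tJ} and conjugating by P, we get:

e^{tA} =
  [1, t, t^2/2 + 2*t]
  [0, 1, t]
  [0, 0, 1]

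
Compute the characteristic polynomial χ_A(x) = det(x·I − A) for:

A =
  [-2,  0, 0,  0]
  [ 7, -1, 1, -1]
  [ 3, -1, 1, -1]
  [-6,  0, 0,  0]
x^4 + 2*x^3

Expanding det(x·I − A) (e.g. by cofactor expansion or by noting that A is similar to its Jordan form J, which has the same characteristic polynomial as A) gives
  χ_A(x) = x^4 + 2*x^3
which factors as x^3*(x + 2). The eigenvalues (with algebraic multiplicities) are λ = -2 with multiplicity 1, λ = 0 with multiplicity 3.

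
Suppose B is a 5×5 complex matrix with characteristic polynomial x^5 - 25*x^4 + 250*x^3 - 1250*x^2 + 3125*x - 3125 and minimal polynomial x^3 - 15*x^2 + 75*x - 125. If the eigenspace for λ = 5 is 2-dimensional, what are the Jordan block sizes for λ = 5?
Block sizes for λ = 5: [3, 2]

Step 1 — from the characteristic polynomial, algebraic multiplicity of λ = 5 is 5. From dim ker(B − (5)·I) = 2, there are exactly 2 Jordan blocks for λ = 5.
Step 2 — from the minimal polynomial, the factor (x − 5)^3 tells us the largest block for λ = 5 has size 3.
Step 3 — with total size 5, 2 blocks, and largest block 3, the block sizes (in nonincreasing order) are [3, 2].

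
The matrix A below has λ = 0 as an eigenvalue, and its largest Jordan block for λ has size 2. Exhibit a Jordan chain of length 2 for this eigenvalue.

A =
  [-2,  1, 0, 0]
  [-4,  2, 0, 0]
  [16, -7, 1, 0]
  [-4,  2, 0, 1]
A Jordan chain for λ = 0 of length 2:
v_1 = (2, 4, -4, 0)ᵀ
v_2 = (5, 12, 0, -4)ᵀ

Let N = A − (0)·I. We want v_2 with N^2 v_2 = 0 but N^1 v_2 ≠ 0; then v_{j-1} := N · v_j for j = 2, …, 2.

Pick v_2 = (5, 12, 0, -4)ᵀ.
Then v_1 = N · v_2 = (2, 4, -4, 0)ᵀ.

Sanity check: (A − (0)·I) v_1 = (0, 0, 0, 0)ᵀ = 0. ✓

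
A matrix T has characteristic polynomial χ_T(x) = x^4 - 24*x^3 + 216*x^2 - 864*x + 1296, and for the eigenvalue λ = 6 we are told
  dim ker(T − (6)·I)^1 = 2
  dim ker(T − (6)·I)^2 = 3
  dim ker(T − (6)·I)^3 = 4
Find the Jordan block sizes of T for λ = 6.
Block sizes for λ = 6: [3, 1]

From the dimensions of kernels of powers, the number of Jordan blocks of size at least j is d_j − d_{j−1} where d_j = dim ker(N^j) (with d_0 = 0). Computing the differences gives [2, 1, 1].
The number of blocks of size exactly k is (#blocks of size ≥ k) − (#blocks of size ≥ k + 1), so the partition is: 1 block(s) of size 1, 1 block(s) of size 3.
In nonincreasing order the block sizes are [3, 1].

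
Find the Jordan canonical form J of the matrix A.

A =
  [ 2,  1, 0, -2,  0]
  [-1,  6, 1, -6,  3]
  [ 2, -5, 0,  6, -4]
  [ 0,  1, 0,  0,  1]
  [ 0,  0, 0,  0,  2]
J_3(2) ⊕ J_2(2)

The characteristic polynomial is
  det(x·I − A) = x^5 - 10*x^4 + 40*x^3 - 80*x^2 + 80*x - 32 = (x - 2)^5

Eigenvalues and multiplicities (the geometric multiplicity of λ is n − rank(A − λI), which equals the number of Jordan blocks for λ):
  λ = 2: algebraic multiplicity = 5, geometric multiplicity = 2

Determining the block sizes for each eigenvalue:
  λ = 2: with am = 5 and gm = 2, the partition is not yet determined (e.g. several partitions of 5 into 2 parts exist). Let N = A − (2)·I. Computing rank(N^1) = 3, rank(N^2) = 1, rank(N^3) = 0; the number of blocks of size ≥ j is rank(N^{j−1}) − rank(N^j), giving [2, 2, 1]. So we have 1 block(s) of size 3, 1 block(s) of size 2 → block sizes [3, 2]

Assembling the blocks gives a Jordan form
J =
  [2, 1, 0, 0, 0]
  [0, 2, 1, 0, 0]
  [0, 0, 2, 0, 0]
  [0, 0, 0, 2, 1]
  [0, 0, 0, 0, 2]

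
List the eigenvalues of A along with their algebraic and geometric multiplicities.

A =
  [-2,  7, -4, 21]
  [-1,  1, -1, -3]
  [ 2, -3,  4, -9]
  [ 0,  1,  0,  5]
λ = 2: alg = 4, geom = 2

Step 1 — factor the characteristic polynomial to read off the algebraic multiplicities:
  χ_A(x) = (x - 2)^4

Step 2 — compute geometric multiplicities via the rank-nullity identity g(λ) = n − rank(A − λI):
  rank(A − (2)·I) = 2, so dim ker(A − (2)·I) = n − 2 = 2

Summary:
  λ = 2: algebraic multiplicity = 4, geometric multiplicity = 2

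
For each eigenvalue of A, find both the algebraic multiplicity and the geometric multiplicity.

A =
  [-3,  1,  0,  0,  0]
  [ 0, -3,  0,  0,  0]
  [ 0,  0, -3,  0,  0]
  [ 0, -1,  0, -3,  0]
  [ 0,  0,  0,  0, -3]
λ = -3: alg = 5, geom = 4

Step 1 — factor the characteristic polynomial to read off the algebraic multiplicities:
  χ_A(x) = (x + 3)^5

Step 2 — compute geometric multiplicities via the rank-nullity identity g(λ) = n − rank(A − λI):
  rank(A − (-3)·I) = 1, so dim ker(A − (-3)·I) = n − 1 = 4

Summary:
  λ = -3: algebraic multiplicity = 5, geometric multiplicity = 4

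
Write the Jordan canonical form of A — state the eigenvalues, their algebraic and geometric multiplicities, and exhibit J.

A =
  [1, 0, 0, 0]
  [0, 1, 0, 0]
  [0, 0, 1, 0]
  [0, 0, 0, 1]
J_1(1) ⊕ J_1(1) ⊕ J_1(1) ⊕ J_1(1)

The characteristic polynomial is
  det(x·I − A) = x^4 - 4*x^3 + 6*x^2 - 4*x + 1 = (x - 1)^4

Eigenvalues and multiplicities (the geometric multiplicity of λ is n − rank(A − λI), which equals the number of Jordan blocks for λ):
  λ = 1: algebraic multiplicity = 4, geometric multiplicity = 4

Determining the block sizes for each eigenvalue:
  λ = 1: gm = am = 4, so every block has size 1 → block sizes [1, 1, 1, 1]

Assembling the blocks gives a Jordan form
J =
  [1, 0, 0, 0]
  [0, 1, 0, 0]
  [0, 0, 1, 0]
  [0, 0, 0, 1]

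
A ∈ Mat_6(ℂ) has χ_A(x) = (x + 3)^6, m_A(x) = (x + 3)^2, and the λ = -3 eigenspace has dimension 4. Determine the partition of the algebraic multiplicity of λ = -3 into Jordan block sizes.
Block sizes for λ = -3: [2, 2, 1, 1]

Step 1 — from the characteristic polynomial, algebraic multiplicity of λ = -3 is 6. From dim ker(A − (-3)·I) = 4, there are exactly 4 Jordan blocks for λ = -3.
Step 2 — from the minimal polynomial, the factor (x + 3)^2 tells us the largest block for λ = -3 has size 2.
Step 3 — with total size 6, 4 blocks, and largest block 2, the block sizes (in nonincreasing order) are [2, 2, 1, 1].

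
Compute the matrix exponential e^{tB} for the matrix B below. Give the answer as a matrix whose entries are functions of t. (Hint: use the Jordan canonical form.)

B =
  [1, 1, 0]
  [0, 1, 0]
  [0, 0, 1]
e^{tB} =
  [exp(t), t*exp(t), 0]
  [0, exp(t), 0]
  [0, 0, exp(t)]

Strategy: write B = P · J · P⁻¹ where J is a Jordan canonical form, so e^{tB} = P · e^{tJ} · P⁻¹, and e^{tJ} can be computed block-by-block.

B has Jordan form
J =
  [1, 1, 0]
  [0, 1, 0]
  [0, 0, 1]
(up to reordering of blocks).

Per-block formulas:
  For a 2×2 Jordan block J_2(1): exp(t · J_2(1)) = e^(1t)·(I + t·N), where N is the 2×2 nilpotent shift.
  For a 1×1 block at λ = 1: exp(t · [1]) = [e^(1t)].

After assembling e^{tJ} and conjugating by P, we get:

e^{tB} =
  [exp(t), t*exp(t), 0]
  [0, exp(t), 0]
  [0, 0, exp(t)]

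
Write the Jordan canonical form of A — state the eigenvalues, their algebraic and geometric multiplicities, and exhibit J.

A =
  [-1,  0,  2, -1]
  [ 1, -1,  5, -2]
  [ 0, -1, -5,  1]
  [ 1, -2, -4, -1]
J_2(-2) ⊕ J_2(-2)

The characteristic polynomial is
  det(x·I − A) = x^4 + 8*x^3 + 24*x^2 + 32*x + 16 = (x + 2)^4

Eigenvalues and multiplicities (the geometric multiplicity of λ is n − rank(A − λI), which equals the number of Jordan blocks for λ):
  λ = -2: algebraic multiplicity = 4, geometric multiplicity = 2

Determining the block sizes for each eigenvalue:
  λ = -2: with am = 4 and gm = 2, the partition is not yet determined (e.g. several partitions of 4 into 2 parts exist). Let N = A − (-2)·I. Computing rank(N^1) = 2, rank(N^2) = 0; the number of blocks of size ≥ j is rank(N^{j−1}) − rank(N^j), giving [2, 2]. So we have 2 block(s) of size 2 → block sizes [2, 2]

Assembling the blocks gives a Jordan form
J =
  [-2,  1,  0,  0]
  [ 0, -2,  0,  0]
  [ 0,  0, -2,  1]
  [ 0,  0,  0, -2]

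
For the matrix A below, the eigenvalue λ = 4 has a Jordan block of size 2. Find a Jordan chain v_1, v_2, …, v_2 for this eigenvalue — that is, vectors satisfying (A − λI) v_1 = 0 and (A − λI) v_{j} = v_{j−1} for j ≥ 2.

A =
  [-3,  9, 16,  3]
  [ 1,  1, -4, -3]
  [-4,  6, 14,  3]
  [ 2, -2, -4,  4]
A Jordan chain for λ = 4 of length 2:
v_1 = (-7, 1, -4, 2)ᵀ
v_2 = (1, 0, 0, 0)ᵀ

Let N = A − (4)·I. We want v_2 with N^2 v_2 = 0 but N^1 v_2 ≠ 0; then v_{j-1} := N · v_j for j = 2, …, 2.

Pick v_2 = (1, 0, 0, 0)ᵀ.
Then v_1 = N · v_2 = (-7, 1, -4, 2)ᵀ.

Sanity check: (A − (4)·I) v_1 = (0, 0, 0, 0)ᵀ = 0. ✓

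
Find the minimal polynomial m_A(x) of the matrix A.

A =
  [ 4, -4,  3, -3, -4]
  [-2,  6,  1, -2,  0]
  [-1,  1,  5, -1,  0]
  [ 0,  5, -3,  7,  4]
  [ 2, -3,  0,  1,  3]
x^3 - 15*x^2 + 75*x - 125

The characteristic polynomial is χ_A(x) = (x - 5)^5, so the eigenvalues are known. The minimal polynomial is
  m_A(x) = Π_λ (x − λ)^{k_λ}
where k_λ is the size of the *largest* Jordan block for λ (equivalently, the smallest k with (A − λI)^k v = 0 for every generalised eigenvector v of λ).

  λ = 5: largest Jordan block has size 3, contributing (x − 5)^3

So m_A(x) = (x - 5)^3 = x^3 - 15*x^2 + 75*x - 125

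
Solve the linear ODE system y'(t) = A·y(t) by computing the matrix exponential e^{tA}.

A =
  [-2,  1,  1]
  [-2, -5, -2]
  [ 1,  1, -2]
e^{tA} =
  [t*exp(-3*t) + exp(-3*t), t*exp(-3*t), t*exp(-3*t)]
  [-2*t*exp(-3*t), -2*t*exp(-3*t) + exp(-3*t), -2*t*exp(-3*t)]
  [t*exp(-3*t), t*exp(-3*t), t*exp(-3*t) + exp(-3*t)]

Strategy: write A = P · J · P⁻¹ where J is a Jordan canonical form, so e^{tA} = P · e^{tJ} · P⁻¹, and e^{tJ} can be computed block-by-block.

A has Jordan form
J =
  [-3,  1,  0]
  [ 0, -3,  0]
  [ 0,  0, -3]
(up to reordering of blocks).

Per-block formulas:
  For a 2×2 Jordan block J_2(-3): exp(t · J_2(-3)) = e^(-3t)·(I + t·N), where N is the 2×2 nilpotent shift.
  For a 1×1 block at λ = -3: exp(t · [-3]) = [e^(-3t)].

After assembling e^{tJ} and conjugating by P, we get:

e^{tA} =
  [t*exp(-3*t) + exp(-3*t), t*exp(-3*t), t*exp(-3*t)]
  [-2*t*exp(-3*t), -2*t*exp(-3*t) + exp(-3*t), -2*t*exp(-3*t)]
  [t*exp(-3*t), t*exp(-3*t), t*exp(-3*t) + exp(-3*t)]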